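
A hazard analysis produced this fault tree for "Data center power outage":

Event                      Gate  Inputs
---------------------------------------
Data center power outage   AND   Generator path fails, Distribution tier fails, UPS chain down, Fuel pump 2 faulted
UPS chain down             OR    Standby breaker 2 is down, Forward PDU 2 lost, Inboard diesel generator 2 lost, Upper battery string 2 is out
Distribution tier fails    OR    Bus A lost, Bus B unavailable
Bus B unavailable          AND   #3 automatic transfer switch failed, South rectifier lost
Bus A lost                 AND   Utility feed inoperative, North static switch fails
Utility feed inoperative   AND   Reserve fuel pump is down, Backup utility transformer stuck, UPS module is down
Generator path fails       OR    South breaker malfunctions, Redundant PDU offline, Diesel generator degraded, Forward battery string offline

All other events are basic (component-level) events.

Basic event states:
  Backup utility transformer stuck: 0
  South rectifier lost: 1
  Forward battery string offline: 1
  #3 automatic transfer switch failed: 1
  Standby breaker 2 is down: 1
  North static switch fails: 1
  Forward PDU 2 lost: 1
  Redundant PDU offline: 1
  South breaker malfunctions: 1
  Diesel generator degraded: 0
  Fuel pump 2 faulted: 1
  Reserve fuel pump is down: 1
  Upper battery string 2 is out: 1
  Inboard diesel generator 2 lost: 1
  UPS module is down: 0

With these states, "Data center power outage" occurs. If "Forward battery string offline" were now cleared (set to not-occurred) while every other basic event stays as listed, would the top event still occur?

Yes

Counterfactual: set "Forward battery string offline" to not occurred.
Generator path fails [OR]: South breaker malfunctions=occurs, Redundant PDU offline=occurs, Diesel generator degraded=not, Forward battery string offline=not → at least one input occurs → occurs.
Utility feed inoperative [AND]: Reserve fuel pump is down=occurs, Backup utility transformer stuck=not, UPS module is down=not → not all inputs occur → does not occur.
Bus A lost [AND]: Utility feed inoperative=not, North static switch fails=occurs → not all inputs occur → does not occur.
Bus B unavailable [AND]: #3 automatic transfer switch failed=occurs, South rectifier lost=occurs → all inputs occur → occurs.
Distribution tier fails [OR]: Bus A lost=not, Bus B unavailable=occurs → at least one input occurs → occurs.
UPS chain down [OR]: Standby breaker 2 is down=occurs, Forward PDU 2 lost=occurs, Inboard diesel generator 2 lost=occurs, Upper battery string 2 is out=occurs → at least one input occurs → occurs.
Data center power outage [AND]: Generator path fails=occurs, Distribution tier fails=occurs, UPS chain down=occurs, Fuel pump 2 faulted=occurs → all inputs occur → occurs.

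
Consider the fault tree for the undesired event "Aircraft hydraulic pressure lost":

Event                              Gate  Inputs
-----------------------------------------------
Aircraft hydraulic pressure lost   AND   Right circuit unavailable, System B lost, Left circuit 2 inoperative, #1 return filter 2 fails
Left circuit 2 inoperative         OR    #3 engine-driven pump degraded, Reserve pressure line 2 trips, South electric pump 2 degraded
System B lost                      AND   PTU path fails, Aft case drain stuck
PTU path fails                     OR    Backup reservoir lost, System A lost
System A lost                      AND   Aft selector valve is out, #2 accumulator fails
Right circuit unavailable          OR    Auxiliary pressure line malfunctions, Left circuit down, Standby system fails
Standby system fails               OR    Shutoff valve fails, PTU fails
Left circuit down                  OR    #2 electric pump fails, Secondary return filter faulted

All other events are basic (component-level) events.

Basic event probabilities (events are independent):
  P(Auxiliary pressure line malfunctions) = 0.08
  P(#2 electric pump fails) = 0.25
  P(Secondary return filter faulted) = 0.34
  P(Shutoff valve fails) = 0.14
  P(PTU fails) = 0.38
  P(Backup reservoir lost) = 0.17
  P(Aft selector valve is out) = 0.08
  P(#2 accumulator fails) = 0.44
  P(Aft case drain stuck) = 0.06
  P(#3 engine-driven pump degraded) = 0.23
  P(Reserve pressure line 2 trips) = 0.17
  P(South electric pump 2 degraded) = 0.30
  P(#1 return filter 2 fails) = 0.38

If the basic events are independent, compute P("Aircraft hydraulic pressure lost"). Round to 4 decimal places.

0.0019

P(Left circuit down) [OR] = 1 − (1−0.25) × (1−0.34) = 0.505000
P(Standby system fails) [OR] = 1 − (1−0.14) × (1−0.38) = 0.466800
P(Right circuit unavailable) [OR] = 1 − (1−0.08) × (1−0.505000) × (1−0.466800) = 0.757181
P(System A lost) [AND] = 0.08 × 0.44 = 0.035200
P(PTU path fails) [OR] = 1 − (1−0.17) × (1−0.035200) = 0.199216
P(System B lost) [AND] = 0.199216 × 0.06 = 0.011953
P(Left circuit 2 inoperative) [OR] = 1 − (1−0.23) × (1−0.17) × (1−0.30) = 0.552630
P(Aircraft hydraulic pressure lost) [AND] = 0.757181 × 0.011953 × 0.552630 × 0.38 = 0.001901
Rounded to 4 decimal places: P(Aircraft hydraulic pressure lost) ≈ 0.0019.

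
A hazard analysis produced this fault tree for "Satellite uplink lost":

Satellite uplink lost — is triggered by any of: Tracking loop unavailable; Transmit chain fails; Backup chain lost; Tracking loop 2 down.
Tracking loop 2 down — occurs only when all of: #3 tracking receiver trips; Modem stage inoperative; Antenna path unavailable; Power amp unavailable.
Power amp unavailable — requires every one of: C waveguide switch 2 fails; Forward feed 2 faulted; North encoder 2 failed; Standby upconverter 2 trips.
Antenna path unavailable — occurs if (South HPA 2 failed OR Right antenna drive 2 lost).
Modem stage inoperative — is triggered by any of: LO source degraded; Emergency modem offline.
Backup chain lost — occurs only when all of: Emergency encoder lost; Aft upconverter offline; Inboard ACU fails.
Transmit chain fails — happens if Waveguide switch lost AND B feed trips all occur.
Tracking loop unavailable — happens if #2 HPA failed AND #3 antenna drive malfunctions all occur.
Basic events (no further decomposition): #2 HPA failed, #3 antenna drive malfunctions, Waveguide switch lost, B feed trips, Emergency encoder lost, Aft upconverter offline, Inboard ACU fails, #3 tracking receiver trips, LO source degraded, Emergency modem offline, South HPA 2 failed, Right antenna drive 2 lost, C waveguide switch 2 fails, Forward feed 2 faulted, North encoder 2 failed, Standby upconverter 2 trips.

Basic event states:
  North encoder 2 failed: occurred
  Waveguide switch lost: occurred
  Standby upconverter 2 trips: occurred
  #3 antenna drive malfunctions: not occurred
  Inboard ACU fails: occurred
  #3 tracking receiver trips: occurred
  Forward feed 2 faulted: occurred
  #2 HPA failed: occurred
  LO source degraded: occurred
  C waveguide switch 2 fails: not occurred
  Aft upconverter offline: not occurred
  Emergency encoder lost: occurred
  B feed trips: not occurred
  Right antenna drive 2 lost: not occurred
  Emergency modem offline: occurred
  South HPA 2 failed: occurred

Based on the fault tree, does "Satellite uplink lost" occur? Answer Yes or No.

No

Tracking loop unavailable [AND]: #2 HPA failed=occurs, #3 antenna drive malfunctions=not → not all inputs occur → does not occur.
Transmit chain fails [AND]: Waveguide switch lost=occurs, B feed trips=not → not all inputs occur → does not occur.
Backup chain lost [AND]: Emergency encoder lost=occurs, Aft upconverter offline=not, Inboard ACU fails=occurs → not all inputs occur → does not occur.
Modem stage inoperative [OR]: LO source degraded=occurs, Emergency modem offline=occurs → at least one input occurs → occurs.
Antenna path unavailable [OR]: South HPA 2 failed=occurs, Right antenna drive 2 lost=not → at least one input occurs → occurs.
Power amp unavailable [AND]: C waveguide switch 2 fails=not, Forward feed 2 faulted=occurs, North encoder 2 failed=occurs, Standby upconverter 2 trips=occurs → not all inputs occur → does not occur.
Tracking loop 2 down [AND]: #3 tracking receiver trips=occurs, Modem stage inoperative=occurs, Antenna path unavailable=occurs, Power amp unavailable=not → not all inputs occur → does not occur.
Satellite uplink lost [OR]: Tracking loop unavailable=not, Transmit chain fails=not, Backup chain lost=not, Tracking loop 2 down=not → no input occurs → does not occur.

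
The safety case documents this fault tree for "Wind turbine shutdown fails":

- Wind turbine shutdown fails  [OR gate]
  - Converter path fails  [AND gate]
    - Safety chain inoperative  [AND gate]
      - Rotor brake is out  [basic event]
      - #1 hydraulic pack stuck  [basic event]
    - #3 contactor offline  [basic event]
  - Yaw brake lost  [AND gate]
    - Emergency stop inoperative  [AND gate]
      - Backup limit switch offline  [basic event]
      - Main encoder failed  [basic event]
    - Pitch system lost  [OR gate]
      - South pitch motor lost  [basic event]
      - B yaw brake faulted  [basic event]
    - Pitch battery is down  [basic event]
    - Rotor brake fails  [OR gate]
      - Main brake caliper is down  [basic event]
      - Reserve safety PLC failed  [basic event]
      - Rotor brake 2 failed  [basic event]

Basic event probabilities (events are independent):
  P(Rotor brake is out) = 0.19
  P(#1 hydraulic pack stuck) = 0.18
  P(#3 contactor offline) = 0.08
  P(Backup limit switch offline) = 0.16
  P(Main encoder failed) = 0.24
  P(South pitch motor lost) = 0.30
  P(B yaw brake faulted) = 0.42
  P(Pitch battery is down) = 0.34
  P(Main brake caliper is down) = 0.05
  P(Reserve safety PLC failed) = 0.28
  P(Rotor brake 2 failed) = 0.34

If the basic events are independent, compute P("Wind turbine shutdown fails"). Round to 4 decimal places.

P(Safety chain inoperative) [AND] = 0.19 × 0.18 = 0.034200
P(Converter path fails) [AND] = 0.034200 × 0.08 = 0.002736
P(Emergency stop inoperative) [AND] = 0.16 × 0.24 = 0.038400
P(Pitch system lost) [OR] = 1 − (1−0.30) × (1−0.42) = 0.594000
P(Rotor brake fails) [OR] = 1 − (1−0.05) × (1−0.28) × (1−0.34) = 0.548560
P(Yaw brake lost) [AND] = 0.038400 × 0.594000 × 0.34 × 0.548560 = 0.004254
P(Wind turbine shutdown fails) [OR] = 1 − (1−0.002736) × (1−0.004254) = 0.006978
Rounded to 4 decimal places: P(Wind turbine shutdown fails) ≈ 0.0070.

0.0070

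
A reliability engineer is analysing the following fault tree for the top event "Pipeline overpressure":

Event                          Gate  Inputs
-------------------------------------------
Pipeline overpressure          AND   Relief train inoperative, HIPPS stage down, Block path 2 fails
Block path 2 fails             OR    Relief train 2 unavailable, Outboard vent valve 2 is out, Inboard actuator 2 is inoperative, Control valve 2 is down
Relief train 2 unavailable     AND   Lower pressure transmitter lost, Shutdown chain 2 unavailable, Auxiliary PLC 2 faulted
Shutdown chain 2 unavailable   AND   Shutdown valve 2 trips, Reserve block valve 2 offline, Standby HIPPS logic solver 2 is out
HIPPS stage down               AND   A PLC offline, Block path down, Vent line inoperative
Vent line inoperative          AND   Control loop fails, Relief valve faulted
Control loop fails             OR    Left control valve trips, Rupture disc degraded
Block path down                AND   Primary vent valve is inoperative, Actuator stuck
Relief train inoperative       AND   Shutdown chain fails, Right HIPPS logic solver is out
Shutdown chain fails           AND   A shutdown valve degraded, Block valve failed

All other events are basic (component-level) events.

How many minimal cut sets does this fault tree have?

Shutdown chain fails [AND]: one cut set from each child combined → 1 × 1 = 1 cut set(s).
Relief train inoperative [AND]: one cut set from each child combined → 1 × 1 = 1 cut set(s).
Block path down [AND]: one cut set from each child combined → 1 × 1 = 1 cut set(s).
Control loop fails [OR]: union of children's cut sets → 2 cut set(s).
Vent line inoperative [AND]: one cut set from each child combined → 2 × 1 = 2 cut set(s).
HIPPS stage down [AND]: one cut set from each child combined → 1 × 1 × 2 = 2 cut set(s).
Shutdown chain 2 unavailable [AND]: one cut set from each child combined → 1 × 1 × 1 = 1 cut set(s).
Relief train 2 unavailable [AND]: one cut set from each child combined → 1 × 1 × 1 = 1 cut set(s).
Block path 2 fails [OR]: union of children's cut sets → 4 cut set(s).
Pipeline overpressure [AND]: one cut set from each child combined → 1 × 2 × 4 = 8 cut set(s).
Minimal cut sets: {A PLC offline, A shutdown valve degraded, Actuator stuck, Auxiliary PLC 2 faulted, Block valve failed, Left control valve trips, Lower pressure transmitter lost, Primary vent valve is inoperative, Relief valve faulted, Reserve block valve 2 offline, Right HIPPS logic solver is out, Shutdown valve 2 trips, Standby HIPPS logic solver 2 is out}; {A PLC offline, A shutdown valve degraded, Actuator stuck, Block valve failed, Left control valve trips, Outboard vent valve 2 is out, Primary vent valve is inoperative, Relief valve faulted, Right HIPPS logic solver is out}; {A PLC offline, A shutdown valve degraded, Actuator stuck, Block valve failed, Inboard actuator 2 is inoperative, Left control valve trips, Primary vent valve is inoperative, Relief valve faulted, Right HIPPS logic solver is out}; {A PLC offline, A shutdown valve degraded, Actuator stuck, Block valve failed, Control valve 2 is down, Left control valve trips, Primary vent valve is inoperative, Relief valve faulted, Right HIPPS logic solver is out}; {A PLC offline, A shutdown valve degraded, Actuator stuck, Auxiliary PLC 2 faulted, Block valve failed, Lower pressure transmitter lost, Primary vent valve is inoperative, Relief valve faulted, Reserve block valve 2 offline, Right HIPPS logic solver is out, Rupture disc degraded, Shutdown valve 2 trips, Standby HIPPS logic solver 2 is out}; {A PLC offline, A shutdown valve degraded, Actuator stuck, Block valve failed, Outboard vent valve 2 is out, Primary vent valve is inoperative, Relief valve faulted, Right HIPPS logic solver is out, Rupture disc degraded}; {A PLC offline, A shutdown valve degraded, Actuator stuck, Block valve failed, Inboard actuator 2 is inoperative, Primary vent valve is inoperative, Relief valve faulted, Right HIPPS logic solver is out, Rupture disc degraded}; {A PLC offline, A shutdown valve degraded, Actuator stuck, Block valve failed, Control valve 2 is down, Primary vent valve is inoperative, Relief valve faulted, Right HIPPS logic solver is out, Rupture disc degraded}.

8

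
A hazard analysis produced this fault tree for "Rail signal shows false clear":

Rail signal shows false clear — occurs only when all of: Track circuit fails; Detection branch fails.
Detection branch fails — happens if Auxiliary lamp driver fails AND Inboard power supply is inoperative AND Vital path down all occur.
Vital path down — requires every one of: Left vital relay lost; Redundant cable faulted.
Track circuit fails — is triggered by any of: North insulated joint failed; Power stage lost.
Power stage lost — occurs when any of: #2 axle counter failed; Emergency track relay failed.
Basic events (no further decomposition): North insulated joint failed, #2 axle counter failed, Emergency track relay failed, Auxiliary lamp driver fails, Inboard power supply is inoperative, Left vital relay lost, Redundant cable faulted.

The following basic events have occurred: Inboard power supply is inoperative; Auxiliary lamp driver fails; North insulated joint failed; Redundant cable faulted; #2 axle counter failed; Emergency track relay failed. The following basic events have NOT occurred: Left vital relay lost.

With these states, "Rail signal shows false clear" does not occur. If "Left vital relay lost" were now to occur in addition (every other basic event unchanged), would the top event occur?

Yes

Counterfactual: set "Left vital relay lost" to occurred.
Power stage lost [OR]: #2 axle counter failed=occurs, Emergency track relay failed=occurs → at least one input occurs → occurs.
Track circuit fails [OR]: North insulated joint failed=occurs, Power stage lost=occurs → at least one input occurs → occurs.
Vital path down [AND]: Left vital relay lost=occurs, Redundant cable faulted=occurs → all inputs occur → occurs.
Detection branch fails [AND]: Auxiliary lamp driver fails=occurs, Inboard power supply is inoperative=occurs, Vital path down=occurs → all inputs occur → occurs.
Rail signal shows false clear [AND]: Track circuit fails=occurs, Detection branch fails=occurs → all inputs occur → occurs.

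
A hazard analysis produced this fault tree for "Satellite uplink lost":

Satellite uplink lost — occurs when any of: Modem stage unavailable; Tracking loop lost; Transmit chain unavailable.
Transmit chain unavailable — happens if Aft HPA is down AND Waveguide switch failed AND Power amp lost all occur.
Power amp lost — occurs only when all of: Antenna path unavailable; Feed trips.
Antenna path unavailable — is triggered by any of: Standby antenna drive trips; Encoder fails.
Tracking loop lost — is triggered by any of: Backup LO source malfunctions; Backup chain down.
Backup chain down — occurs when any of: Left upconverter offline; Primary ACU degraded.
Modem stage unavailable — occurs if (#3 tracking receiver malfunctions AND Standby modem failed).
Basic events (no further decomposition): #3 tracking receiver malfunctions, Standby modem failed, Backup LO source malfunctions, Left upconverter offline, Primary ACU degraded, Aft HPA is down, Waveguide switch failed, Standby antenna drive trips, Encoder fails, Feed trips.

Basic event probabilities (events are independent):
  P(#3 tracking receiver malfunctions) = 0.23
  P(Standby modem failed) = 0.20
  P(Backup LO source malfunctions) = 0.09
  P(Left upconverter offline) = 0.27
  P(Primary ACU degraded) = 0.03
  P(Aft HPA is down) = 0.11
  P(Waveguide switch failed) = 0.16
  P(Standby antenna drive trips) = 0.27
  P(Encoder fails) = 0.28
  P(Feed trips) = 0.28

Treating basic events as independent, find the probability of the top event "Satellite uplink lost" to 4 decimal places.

0.3867

P(Modem stage unavailable) [AND] = 0.23 × 0.20 = 0.046000
P(Backup chain down) [OR] = 1 − (1−0.27) × (1−0.03) = 0.291900
P(Tracking loop lost) [OR] = 1 − (1−0.09) × (1−0.291900) = 0.355629
P(Antenna path unavailable) [OR] = 1 − (1−0.27) × (1−0.28) = 0.474400
P(Power amp lost) [AND] = 0.474400 × 0.28 = 0.132832
P(Transmit chain unavailable) [AND] = 0.11 × 0.16 × 0.132832 = 0.002338
P(Satellite uplink lost) [OR] = 1 − (1−0.046000) × (1−0.355629) × (1−0.002338) = 0.386707
Rounded to 4 decimal places: P(Satellite uplink lost) ≈ 0.3867.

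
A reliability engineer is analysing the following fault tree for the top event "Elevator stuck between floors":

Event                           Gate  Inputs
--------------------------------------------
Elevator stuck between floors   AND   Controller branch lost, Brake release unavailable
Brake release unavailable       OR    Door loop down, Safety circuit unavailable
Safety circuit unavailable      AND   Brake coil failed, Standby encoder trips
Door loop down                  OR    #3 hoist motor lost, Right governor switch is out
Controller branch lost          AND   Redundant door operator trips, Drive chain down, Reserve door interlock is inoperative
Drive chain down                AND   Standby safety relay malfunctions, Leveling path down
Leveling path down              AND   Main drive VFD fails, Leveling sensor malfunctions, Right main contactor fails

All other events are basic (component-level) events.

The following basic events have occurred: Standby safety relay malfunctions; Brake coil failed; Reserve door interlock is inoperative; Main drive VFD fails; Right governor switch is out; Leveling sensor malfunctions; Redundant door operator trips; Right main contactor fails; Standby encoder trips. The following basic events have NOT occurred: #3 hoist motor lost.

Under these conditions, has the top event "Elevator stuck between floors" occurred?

Yes

Leveling path down [AND]: Main drive VFD fails=occurs, Leveling sensor malfunctions=occurs, Right main contactor fails=occurs → all inputs occur → occurs.
Drive chain down [AND]: Standby safety relay malfunctions=occurs, Leveling path down=occurs → all inputs occur → occurs.
Controller branch lost [AND]: Redundant door operator trips=occurs, Drive chain down=occurs, Reserve door interlock is inoperative=occurs → all inputs occur → occurs.
Door loop down [OR]: #3 hoist motor lost=not, Right governor switch is out=occurs → at least one input occurs → occurs.
Safety circuit unavailable [AND]: Brake coil failed=occurs, Standby encoder trips=occurs → all inputs occur → occurs.
Brake release unavailable [OR]: Door loop down=occurs, Safety circuit unavailable=occurs → at least one input occurs → occurs.
Elevator stuck between floors [AND]: Controller branch lost=occurs, Brake release unavailable=occurs → all inputs occur → occurs.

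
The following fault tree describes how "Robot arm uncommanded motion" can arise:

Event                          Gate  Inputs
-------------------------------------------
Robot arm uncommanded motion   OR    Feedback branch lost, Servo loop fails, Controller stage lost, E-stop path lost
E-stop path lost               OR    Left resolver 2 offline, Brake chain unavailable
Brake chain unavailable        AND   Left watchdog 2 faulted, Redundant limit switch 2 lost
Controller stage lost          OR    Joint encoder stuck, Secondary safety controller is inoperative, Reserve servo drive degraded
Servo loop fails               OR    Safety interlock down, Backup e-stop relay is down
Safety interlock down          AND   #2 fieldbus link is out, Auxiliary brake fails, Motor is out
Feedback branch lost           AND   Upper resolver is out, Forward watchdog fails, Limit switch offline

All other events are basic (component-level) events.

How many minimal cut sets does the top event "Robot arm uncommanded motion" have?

8

Feedback branch lost [AND]: one cut set from each child combined → 1 × 1 × 1 = 1 cut set(s).
Safety interlock down [AND]: one cut set from each child combined → 1 × 1 × 1 = 1 cut set(s).
Servo loop fails [OR]: union of children's cut sets → 2 cut set(s).
Controller stage lost [OR]: union of children's cut sets → 3 cut set(s).
Brake chain unavailable [AND]: one cut set from each child combined → 1 × 1 = 1 cut set(s).
E-stop path lost [OR]: union of children's cut sets → 2 cut set(s).
Robot arm uncommanded motion [OR]: union of children's cut sets → 8 cut set(s).
Minimal cut sets: {Forward watchdog fails, Limit switch offline, Upper resolver is out}; {#2 fieldbus link is out, Auxiliary brake fails, Motor is out}; {Backup e-stop relay is down}; {Joint encoder stuck}; {Secondary safety controller is inoperative}; {Reserve servo drive degraded}; {Left resolver 2 offline}; {Left watchdog 2 faulted, Redundant limit switch 2 lost}.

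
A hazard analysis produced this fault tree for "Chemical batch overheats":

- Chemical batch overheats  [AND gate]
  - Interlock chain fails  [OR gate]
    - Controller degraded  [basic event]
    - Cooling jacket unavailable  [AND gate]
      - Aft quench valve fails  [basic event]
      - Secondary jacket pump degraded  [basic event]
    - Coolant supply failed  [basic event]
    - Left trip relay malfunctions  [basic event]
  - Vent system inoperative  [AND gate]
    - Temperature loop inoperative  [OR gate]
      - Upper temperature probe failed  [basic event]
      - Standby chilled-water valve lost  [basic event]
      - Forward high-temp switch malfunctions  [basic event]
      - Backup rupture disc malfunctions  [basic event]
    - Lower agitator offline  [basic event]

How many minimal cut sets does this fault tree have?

16

Cooling jacket unavailable [AND]: one cut set from each child combined → 1 × 1 = 1 cut set(s).
Interlock chain fails [OR]: union of children's cut sets → 4 cut set(s).
Temperature loop inoperative [OR]: union of children's cut sets → 4 cut set(s).
Vent system inoperative [AND]: one cut set from each child combined → 4 × 1 = 4 cut set(s).
Chemical batch overheats [AND]: one cut set from each child combined → 4 × 4 = 16 cut set(s).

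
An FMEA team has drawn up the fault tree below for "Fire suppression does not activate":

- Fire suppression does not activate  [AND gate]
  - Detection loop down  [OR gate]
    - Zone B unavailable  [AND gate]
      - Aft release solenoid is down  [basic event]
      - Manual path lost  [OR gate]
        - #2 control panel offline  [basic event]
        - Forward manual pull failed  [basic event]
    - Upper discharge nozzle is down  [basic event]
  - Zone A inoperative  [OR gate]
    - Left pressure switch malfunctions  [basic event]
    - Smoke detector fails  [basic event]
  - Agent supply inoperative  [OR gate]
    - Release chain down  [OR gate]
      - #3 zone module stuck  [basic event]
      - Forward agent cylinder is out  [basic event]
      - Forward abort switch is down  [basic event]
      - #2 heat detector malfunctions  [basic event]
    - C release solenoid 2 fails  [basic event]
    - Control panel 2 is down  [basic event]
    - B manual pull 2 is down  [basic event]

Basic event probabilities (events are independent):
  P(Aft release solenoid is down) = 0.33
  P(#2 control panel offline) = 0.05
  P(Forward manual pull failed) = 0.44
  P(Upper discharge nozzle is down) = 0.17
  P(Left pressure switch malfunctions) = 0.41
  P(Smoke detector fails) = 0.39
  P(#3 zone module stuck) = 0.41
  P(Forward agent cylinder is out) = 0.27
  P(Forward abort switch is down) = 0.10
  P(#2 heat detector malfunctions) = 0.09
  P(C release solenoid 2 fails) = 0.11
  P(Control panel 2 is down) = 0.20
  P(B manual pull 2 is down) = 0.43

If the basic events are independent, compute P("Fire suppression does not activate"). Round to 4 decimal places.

0.1635

P(Manual path lost) [OR] = 1 − (1−0.05) × (1−0.44) = 0.468000
P(Zone B unavailable) [AND] = 0.33 × 0.468000 = 0.154440
P(Detection loop down) [OR] = 1 − (1−0.154440) × (1−0.17) = 0.298185
P(Zone A inoperative) [OR] = 1 − (1−0.41) × (1−0.39) = 0.640100
P(Release chain down) [OR] = 1 − (1−0.41) × (1−0.27) × (1−0.10) × (1−0.09) = 0.647257
P(Agent supply inoperative) [OR] = 1 − (1−0.647257) × (1−0.11) × (1−0.20) × (1−0.43) = 0.856843
P(Fire suppression does not activate) [AND] = 0.298185 × 0.640100 × 0.856843 = 0.163544
Rounded to 4 decimal places: P(Fire suppression does not activate) ≈ 0.1635.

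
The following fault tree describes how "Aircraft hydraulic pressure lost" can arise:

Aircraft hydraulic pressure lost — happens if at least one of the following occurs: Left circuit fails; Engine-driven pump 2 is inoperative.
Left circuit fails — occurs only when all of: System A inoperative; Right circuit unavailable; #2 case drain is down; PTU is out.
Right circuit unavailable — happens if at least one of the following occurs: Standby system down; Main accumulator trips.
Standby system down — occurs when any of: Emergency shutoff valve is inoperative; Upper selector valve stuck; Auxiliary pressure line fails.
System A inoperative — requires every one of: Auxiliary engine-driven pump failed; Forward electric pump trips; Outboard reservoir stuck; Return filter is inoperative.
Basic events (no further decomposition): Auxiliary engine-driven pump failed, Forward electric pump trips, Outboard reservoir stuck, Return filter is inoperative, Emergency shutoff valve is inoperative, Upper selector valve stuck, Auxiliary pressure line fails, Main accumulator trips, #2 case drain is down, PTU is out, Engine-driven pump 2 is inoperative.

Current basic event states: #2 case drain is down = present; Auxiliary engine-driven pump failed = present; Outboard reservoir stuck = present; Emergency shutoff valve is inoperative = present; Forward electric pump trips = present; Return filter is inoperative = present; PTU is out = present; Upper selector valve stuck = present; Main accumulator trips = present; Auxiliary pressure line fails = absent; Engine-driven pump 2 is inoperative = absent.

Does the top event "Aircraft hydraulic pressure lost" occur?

System A inoperative [AND]: Auxiliary engine-driven pump failed=occurs, Forward electric pump trips=occurs, Outboard reservoir stuck=occurs, Return filter is inoperative=occurs → all inputs occur → occurs.
Standby system down [OR]: Emergency shutoff valve is inoperative=occurs, Upper selector valve stuck=occurs, Auxiliary pressure line fails=not → at least one input occurs → occurs.
Right circuit unavailable [OR]: Standby system down=occurs, Main accumulator trips=occurs → at least one input occurs → occurs.
Left circuit fails [AND]: System A inoperative=occurs, Right circuit unavailable=occurs, #2 case drain is down=occurs, PTU is out=occurs → all inputs occur → occurs.
Aircraft hydraulic pressure lost [OR]: Left circuit fails=occurs, Engine-driven pump 2 is inoperative=not → at least one input occurs → occurs.

Yes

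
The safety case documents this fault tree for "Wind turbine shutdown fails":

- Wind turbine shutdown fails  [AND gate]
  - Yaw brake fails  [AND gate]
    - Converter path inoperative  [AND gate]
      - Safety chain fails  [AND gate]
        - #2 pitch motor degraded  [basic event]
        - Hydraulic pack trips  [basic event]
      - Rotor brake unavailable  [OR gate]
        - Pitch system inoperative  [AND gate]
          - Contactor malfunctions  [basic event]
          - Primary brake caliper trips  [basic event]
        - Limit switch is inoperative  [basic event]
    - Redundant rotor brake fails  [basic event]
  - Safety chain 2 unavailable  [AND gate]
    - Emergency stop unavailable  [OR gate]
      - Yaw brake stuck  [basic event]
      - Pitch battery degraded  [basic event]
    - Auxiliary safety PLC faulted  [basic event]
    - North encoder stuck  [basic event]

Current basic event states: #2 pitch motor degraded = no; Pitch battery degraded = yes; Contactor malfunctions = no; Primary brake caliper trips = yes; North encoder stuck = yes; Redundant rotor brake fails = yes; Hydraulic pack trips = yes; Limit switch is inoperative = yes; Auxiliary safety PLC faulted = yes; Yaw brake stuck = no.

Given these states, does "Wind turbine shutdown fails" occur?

No

Safety chain fails [AND]: #2 pitch motor degraded=not, Hydraulic pack trips=occurs → not all inputs occur → does not occur.
Pitch system inoperative [AND]: Contactor malfunctions=not, Primary brake caliper trips=occurs → not all inputs occur → does not occur.
Rotor brake unavailable [OR]: Pitch system inoperative=not, Limit switch is inoperative=occurs → at least one input occurs → occurs.
Converter path inoperative [AND]: Safety chain fails=not, Rotor brake unavailable=occurs → not all inputs occur → does not occur.
Yaw brake fails [AND]: Converter path inoperative=not, Redundant rotor brake fails=occurs → not all inputs occur → does not occur.
Emergency stop unavailable [OR]: Yaw brake stuck=not, Pitch battery degraded=occurs → at least one input occurs → occurs.
Safety chain 2 unavailable [AND]: Emergency stop unavailable=occurs, Auxiliary safety PLC faulted=occurs, North encoder stuck=occurs → all inputs occur → occurs.
Wind turbine shutdown fails [AND]: Yaw brake fails=not, Safety chain 2 unavailable=occurs → not all inputs occur → does not occur.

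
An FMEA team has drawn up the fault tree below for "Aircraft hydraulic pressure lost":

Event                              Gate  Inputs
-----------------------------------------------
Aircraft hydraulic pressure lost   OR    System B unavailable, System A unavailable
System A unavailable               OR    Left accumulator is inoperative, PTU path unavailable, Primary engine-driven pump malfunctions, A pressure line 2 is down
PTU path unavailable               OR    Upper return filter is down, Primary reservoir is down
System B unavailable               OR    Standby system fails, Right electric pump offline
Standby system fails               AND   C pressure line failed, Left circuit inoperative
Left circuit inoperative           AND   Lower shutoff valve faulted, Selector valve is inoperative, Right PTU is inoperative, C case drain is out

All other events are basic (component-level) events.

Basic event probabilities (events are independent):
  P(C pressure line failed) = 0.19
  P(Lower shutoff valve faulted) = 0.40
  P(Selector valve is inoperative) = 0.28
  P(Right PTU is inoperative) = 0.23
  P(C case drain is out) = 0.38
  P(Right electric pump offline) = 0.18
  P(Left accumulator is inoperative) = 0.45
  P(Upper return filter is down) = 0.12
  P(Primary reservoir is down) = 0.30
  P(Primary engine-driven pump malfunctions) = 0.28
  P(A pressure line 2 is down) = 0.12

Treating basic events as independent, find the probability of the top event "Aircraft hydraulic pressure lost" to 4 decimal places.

P(Left circuit inoperative) [AND] = 0.40 × 0.28 × 0.23 × 0.38 = 0.009789
P(Standby system fails) [AND] = 0.19 × 0.009789 = 0.001860
P(System B unavailable) [OR] = 1 − (1−0.001860) × (1−0.18) = 0.181525
P(PTU path unavailable) [OR] = 1 − (1−0.12) × (1−0.30) = 0.384000
P(System A unavailable) [OR] = 1 − (1−0.45) × (1−0.384000) × (1−0.28) × (1−0.12) = 0.785336
P(Aircraft hydraulic pressure lost) [OR] = 1 − (1−0.181525) × (1−0.785336) = 0.824303
Rounded to 4 decimal places: P(Aircraft hydraulic pressure lost) ≈ 0.8243.

0.8243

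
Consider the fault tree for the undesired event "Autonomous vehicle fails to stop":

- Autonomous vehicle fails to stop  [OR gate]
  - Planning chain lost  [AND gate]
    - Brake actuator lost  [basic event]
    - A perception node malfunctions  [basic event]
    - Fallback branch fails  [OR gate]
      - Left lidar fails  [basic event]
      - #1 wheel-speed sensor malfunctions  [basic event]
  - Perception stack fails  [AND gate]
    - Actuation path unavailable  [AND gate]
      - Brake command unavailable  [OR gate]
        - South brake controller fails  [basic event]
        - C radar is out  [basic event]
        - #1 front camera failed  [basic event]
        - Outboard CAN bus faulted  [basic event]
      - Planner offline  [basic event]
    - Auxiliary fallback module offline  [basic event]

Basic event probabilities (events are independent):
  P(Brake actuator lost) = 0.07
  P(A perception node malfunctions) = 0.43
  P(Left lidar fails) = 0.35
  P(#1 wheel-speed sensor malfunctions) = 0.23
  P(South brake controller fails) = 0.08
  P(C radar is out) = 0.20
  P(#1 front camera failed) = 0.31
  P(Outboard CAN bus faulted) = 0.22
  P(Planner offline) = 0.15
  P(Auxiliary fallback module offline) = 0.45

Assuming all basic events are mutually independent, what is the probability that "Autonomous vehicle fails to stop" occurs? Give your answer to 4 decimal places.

P(Fallback branch fails) [OR] = 1 − (1−0.35) × (1−0.23) = 0.499500
P(Planning chain lost) [AND] = 0.07 × 0.43 × 0.499500 = 0.015035
P(Brake command unavailable) [OR] = 1 − (1−0.08) × (1−0.20) × (1−0.31) × (1−0.22) = 0.603885
P(Actuation path unavailable) [AND] = 0.603885 × 0.15 = 0.090583
P(Perception stack fails) [AND] = 0.090583 × 0.45 = 0.040762
P(Autonomous vehicle fails to stop) [OR] = 1 − (1−0.015035) × (1−0.040762) = 0.055184
Rounded to 4 decimal places: P(Autonomous vehicle fails to stop) ≈ 0.0552.

0.0552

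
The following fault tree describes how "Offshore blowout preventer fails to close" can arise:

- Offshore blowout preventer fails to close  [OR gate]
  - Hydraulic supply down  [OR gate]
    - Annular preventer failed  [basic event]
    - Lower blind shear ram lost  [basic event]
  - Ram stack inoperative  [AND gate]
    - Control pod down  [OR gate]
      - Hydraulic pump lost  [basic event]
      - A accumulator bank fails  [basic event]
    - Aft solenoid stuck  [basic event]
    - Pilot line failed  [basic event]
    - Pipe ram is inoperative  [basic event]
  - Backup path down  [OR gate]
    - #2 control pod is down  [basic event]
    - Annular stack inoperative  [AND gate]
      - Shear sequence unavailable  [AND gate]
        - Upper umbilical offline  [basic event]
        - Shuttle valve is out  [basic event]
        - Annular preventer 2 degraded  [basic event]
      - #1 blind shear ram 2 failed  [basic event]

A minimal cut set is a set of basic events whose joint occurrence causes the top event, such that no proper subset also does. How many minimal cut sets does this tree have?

6

Hydraulic supply down [OR]: union of children's cut sets → 2 cut set(s).
Control pod down [OR]: union of children's cut sets → 2 cut set(s).
Ram stack inoperative [AND]: one cut set from each child combined → 2 × 1 × 1 × 1 = 2 cut set(s).
Shear sequence unavailable [AND]: one cut set from each child combined → 1 × 1 × 1 = 1 cut set(s).
Annular stack inoperative [AND]: one cut set from each child combined → 1 × 1 = 1 cut set(s).
Backup path down [OR]: union of children's cut sets → 2 cut set(s).
Offshore blowout preventer fails to close [OR]: union of children's cut sets → 6 cut set(s).
Minimal cut sets: {Annular preventer failed}; {Lower blind shear ram lost}; {Aft solenoid stuck, Hydraulic pump lost, Pilot line failed, Pipe ram is inoperative}; {A accumulator bank fails, Aft solenoid stuck, Pilot line failed, Pipe ram is inoperative}; {#2 control pod is down}; {#1 blind shear ram 2 failed, Annular preventer 2 degraded, Shuttle valve is out, Upper umbilical offline}.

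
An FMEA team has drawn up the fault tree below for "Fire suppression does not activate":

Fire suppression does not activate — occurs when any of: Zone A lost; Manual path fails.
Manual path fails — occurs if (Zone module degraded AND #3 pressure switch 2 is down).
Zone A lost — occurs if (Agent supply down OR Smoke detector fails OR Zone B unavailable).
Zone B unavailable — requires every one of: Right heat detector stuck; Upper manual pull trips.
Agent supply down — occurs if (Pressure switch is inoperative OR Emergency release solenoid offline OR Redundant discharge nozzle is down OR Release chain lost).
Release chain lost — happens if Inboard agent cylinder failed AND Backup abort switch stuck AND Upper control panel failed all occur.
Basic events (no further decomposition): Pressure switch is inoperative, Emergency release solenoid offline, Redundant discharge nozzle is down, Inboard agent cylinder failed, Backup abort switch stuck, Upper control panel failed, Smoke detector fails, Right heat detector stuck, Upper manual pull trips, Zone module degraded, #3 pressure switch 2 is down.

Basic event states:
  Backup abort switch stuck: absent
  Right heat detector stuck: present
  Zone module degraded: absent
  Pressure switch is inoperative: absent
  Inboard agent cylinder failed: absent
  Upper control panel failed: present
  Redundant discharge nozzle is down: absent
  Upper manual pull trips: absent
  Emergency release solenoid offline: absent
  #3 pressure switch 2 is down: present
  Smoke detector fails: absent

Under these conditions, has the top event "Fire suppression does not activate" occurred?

Release chain lost [AND]: Inboard agent cylinder failed=not, Backup abort switch stuck=not, Upper control panel failed=occurs → not all inputs occur → does not occur.
Agent supply down [OR]: Pressure switch is inoperative=not, Emergency release solenoid offline=not, Redundant discharge nozzle is down=not, Release chain lost=not → no input occurs → does not occur.
Zone B unavailable [AND]: Right heat detector stuck=occurs, Upper manual pull trips=not → not all inputs occur → does not occur.
Zone A lost [OR]: Agent supply down=not, Smoke detector fails=not, Zone B unavailable=not → no input occurs → does not occur.
Manual path fails [AND]: Zone module degraded=not, #3 pressure switch 2 is down=occurs → not all inputs occur → does not occur.
Fire suppression does not activate [OR]: Zone A lost=not, Manual path fails=not → no input occurs → does not occur.

No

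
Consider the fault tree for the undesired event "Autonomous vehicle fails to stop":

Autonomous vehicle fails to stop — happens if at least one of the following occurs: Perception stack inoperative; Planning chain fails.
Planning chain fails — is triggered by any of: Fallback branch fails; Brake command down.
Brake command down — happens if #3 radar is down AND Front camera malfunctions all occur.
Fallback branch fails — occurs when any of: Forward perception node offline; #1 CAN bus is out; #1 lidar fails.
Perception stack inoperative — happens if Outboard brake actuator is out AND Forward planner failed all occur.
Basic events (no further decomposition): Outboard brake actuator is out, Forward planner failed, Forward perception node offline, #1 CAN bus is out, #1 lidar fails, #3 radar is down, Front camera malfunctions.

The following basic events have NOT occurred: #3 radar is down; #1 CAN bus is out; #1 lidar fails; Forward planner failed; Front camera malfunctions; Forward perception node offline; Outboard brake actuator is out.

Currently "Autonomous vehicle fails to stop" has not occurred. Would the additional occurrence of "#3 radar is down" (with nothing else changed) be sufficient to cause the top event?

Counterfactual: set "#3 radar is down" to occurred.
Perception stack inoperative [AND]: Outboard brake actuator is out=not, Forward planner failed=not → not all inputs occur → does not occur.
Fallback branch fails [OR]: Forward perception node offline=not, #1 CAN bus is out=not, #1 lidar fails=not → no input occurs → does not occur.
Brake command down [AND]: #3 radar is down=occurs, Front camera malfunctions=not → not all inputs occur → does not occur.
Planning chain fails [OR]: Fallback branch fails=not, Brake command down=not → no input occurs → does not occur.
Autonomous vehicle fails to stop [OR]: Perception stack inoperative=not, Planning chain fails=not → no input occurs → does not occur.

No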